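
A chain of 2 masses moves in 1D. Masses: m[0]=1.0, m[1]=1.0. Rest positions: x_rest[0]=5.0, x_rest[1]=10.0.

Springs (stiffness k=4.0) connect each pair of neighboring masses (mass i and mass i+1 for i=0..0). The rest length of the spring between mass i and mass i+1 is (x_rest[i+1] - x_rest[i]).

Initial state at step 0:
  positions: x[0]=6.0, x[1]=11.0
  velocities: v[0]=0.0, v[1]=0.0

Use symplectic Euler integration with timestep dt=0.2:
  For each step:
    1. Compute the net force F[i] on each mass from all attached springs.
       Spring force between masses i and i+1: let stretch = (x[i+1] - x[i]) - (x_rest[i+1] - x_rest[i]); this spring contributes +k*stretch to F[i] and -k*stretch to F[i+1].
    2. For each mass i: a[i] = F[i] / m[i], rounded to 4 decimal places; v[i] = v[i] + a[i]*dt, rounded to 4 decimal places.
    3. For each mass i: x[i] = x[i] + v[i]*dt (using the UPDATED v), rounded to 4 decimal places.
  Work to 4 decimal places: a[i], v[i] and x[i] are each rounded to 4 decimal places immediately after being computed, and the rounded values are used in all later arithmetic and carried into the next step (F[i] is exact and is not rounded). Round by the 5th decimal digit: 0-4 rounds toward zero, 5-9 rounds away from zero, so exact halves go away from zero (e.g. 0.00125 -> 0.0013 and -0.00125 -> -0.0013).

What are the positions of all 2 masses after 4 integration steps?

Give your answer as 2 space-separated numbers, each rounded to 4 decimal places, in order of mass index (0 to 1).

Step 0: x=[6.0000 11.0000] v=[0.0000 0.0000]
Step 1: x=[6.0000 11.0000] v=[0.0000 0.0000]
Step 2: x=[6.0000 11.0000] v=[0.0000 0.0000]
Step 3: x=[6.0000 11.0000] v=[0.0000 0.0000]
Step 4: x=[6.0000 11.0000] v=[0.0000 0.0000]

Answer: 6.0000 11.0000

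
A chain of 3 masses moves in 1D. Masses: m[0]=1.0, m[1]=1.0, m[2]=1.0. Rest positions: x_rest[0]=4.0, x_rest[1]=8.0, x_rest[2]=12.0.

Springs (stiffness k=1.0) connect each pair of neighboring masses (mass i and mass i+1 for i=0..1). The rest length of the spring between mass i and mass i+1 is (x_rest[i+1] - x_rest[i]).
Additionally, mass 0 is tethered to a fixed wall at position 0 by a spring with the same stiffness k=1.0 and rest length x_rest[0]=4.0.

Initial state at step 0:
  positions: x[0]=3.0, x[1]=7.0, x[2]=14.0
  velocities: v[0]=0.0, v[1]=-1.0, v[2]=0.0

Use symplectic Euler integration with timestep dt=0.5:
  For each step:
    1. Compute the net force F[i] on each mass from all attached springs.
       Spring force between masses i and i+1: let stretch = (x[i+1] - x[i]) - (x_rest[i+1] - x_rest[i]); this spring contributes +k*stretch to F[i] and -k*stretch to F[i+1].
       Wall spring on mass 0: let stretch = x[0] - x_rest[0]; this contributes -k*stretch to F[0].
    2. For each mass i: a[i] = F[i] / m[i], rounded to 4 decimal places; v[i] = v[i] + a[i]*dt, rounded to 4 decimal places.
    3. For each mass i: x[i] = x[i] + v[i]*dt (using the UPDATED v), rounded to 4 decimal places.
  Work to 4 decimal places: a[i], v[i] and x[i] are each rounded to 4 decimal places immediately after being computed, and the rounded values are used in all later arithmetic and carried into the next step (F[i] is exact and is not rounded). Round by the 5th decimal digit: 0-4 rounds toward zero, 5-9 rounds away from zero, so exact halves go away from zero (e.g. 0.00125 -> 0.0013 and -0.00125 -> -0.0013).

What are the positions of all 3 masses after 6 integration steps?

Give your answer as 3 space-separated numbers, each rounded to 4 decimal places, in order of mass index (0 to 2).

Answer: 5.0426 7.3231 10.4066

Derivation:
Step 0: x=[3.0000 7.0000 14.0000] v=[0.0000 -1.0000 0.0000]
Step 1: x=[3.2500 7.2500 13.2500] v=[0.5000 0.5000 -1.5000]
Step 2: x=[3.6875 8.0000 12.0000] v=[0.8750 1.5000 -2.5000]
Step 3: x=[4.2813 8.6719 10.7500] v=[1.1875 1.3438 -2.5000]
Step 4: x=[4.9024 8.7657 9.9805] v=[1.2422 0.1876 -1.5391]
Step 5: x=[5.2638 8.1974 9.9073] v=[0.7227 -1.1367 -0.1465]
Step 6: x=[5.0426 7.3231 10.4066] v=[-0.4424 -1.7486 0.9986]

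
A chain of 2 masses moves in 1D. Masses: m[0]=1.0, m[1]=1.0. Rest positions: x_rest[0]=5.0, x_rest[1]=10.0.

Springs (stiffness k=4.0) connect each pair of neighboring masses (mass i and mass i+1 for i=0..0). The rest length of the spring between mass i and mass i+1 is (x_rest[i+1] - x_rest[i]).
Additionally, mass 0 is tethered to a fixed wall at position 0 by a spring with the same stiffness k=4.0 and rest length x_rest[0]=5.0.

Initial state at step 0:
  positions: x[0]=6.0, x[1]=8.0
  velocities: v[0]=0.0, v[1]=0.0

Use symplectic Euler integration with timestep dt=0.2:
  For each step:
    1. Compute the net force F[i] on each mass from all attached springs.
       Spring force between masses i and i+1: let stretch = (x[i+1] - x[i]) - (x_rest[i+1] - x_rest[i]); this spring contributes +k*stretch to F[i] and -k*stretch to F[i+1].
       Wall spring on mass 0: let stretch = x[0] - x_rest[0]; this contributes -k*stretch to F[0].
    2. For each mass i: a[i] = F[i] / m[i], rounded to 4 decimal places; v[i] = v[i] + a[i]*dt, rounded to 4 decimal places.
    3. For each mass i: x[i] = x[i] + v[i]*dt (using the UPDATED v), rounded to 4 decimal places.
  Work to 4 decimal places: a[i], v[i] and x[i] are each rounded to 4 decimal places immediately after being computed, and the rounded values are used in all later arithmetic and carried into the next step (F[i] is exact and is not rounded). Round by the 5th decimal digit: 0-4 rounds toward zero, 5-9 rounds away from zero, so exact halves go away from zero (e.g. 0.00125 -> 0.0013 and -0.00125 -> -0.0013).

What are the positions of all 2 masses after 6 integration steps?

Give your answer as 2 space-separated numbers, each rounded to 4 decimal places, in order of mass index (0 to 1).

Step 0: x=[6.0000 8.0000] v=[0.0000 0.0000]
Step 1: x=[5.3600 8.4800] v=[-3.2000 2.4000]
Step 2: x=[4.3616 9.2608] v=[-4.9920 3.9040]
Step 3: x=[3.4492 10.0577] v=[-4.5619 3.9846]
Step 4: x=[3.0423 10.5973] v=[-2.0345 2.6978]
Step 5: x=[3.3574 10.7281] v=[1.5757 0.6538]
Step 6: x=[4.3147 10.4795] v=[4.7863 -1.2428]

Answer: 4.3147 10.4795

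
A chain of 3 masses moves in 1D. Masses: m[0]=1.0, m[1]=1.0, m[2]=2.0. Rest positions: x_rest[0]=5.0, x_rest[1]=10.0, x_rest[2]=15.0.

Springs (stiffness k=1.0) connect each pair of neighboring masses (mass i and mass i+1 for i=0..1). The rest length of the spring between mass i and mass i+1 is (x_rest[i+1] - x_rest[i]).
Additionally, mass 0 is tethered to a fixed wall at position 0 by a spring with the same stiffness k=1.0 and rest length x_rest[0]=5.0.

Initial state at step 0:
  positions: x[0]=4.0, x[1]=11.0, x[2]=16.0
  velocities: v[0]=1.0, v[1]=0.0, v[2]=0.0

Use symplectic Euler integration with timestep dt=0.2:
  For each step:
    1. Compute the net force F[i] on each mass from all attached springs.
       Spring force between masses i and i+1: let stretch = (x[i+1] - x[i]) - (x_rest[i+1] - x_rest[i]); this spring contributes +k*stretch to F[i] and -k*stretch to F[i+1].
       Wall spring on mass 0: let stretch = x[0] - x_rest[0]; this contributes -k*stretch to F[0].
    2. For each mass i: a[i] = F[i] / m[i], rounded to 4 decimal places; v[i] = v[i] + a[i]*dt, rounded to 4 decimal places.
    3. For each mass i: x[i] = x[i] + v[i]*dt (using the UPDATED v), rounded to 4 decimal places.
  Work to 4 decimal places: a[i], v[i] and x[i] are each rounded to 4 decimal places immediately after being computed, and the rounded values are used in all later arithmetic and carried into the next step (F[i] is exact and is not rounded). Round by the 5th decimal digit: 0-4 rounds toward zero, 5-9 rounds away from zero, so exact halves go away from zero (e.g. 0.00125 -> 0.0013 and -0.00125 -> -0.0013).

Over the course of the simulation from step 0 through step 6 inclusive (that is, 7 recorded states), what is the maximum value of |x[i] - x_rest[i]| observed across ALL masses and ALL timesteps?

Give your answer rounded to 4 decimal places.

Answer: 1.4633

Derivation:
Step 0: x=[4.0000 11.0000 16.0000] v=[1.0000 0.0000 0.0000]
Step 1: x=[4.3200 10.9200 16.0000] v=[1.6000 -0.4000 0.0000]
Step 2: x=[4.7312 10.7792 15.9984] v=[2.0560 -0.7040 -0.0080]
Step 3: x=[5.1951 10.6052 15.9924] v=[2.3194 -0.8698 -0.0299]
Step 4: x=[5.6676 10.4303 15.9787] v=[2.3624 -0.8744 -0.0686]
Step 5: x=[6.1039 10.2868 15.9540] v=[2.1814 -0.7173 -0.1234]
Step 6: x=[6.4633 10.2027 15.9160] v=[1.7972 -0.4204 -0.1901]
Max displacement = 1.4633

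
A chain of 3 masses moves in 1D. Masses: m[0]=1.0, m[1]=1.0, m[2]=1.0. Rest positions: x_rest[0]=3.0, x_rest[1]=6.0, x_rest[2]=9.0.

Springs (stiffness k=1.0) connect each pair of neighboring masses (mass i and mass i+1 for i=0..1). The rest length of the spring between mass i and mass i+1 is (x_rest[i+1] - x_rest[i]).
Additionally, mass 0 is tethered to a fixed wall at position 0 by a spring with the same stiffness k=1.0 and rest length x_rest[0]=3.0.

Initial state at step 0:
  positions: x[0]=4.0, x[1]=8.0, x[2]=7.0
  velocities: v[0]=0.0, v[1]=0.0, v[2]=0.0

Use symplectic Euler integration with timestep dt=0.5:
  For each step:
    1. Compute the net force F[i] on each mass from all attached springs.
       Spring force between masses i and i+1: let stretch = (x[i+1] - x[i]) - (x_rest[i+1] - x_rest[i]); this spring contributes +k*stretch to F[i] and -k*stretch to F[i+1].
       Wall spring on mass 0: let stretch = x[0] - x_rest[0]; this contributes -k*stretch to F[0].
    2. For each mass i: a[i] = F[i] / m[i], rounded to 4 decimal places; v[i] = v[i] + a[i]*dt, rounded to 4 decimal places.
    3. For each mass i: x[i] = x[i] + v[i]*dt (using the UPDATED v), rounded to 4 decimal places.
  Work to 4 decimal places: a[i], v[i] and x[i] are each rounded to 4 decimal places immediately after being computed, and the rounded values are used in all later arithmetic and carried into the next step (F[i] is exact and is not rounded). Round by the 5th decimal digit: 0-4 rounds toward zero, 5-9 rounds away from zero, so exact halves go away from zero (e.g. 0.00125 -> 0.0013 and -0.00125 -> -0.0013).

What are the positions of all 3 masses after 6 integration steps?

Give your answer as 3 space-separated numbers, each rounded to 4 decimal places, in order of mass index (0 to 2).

Step 0: x=[4.0000 8.0000 7.0000] v=[0.0000 0.0000 0.0000]
Step 1: x=[4.0000 6.7500 8.0000] v=[0.0000 -2.5000 2.0000]
Step 2: x=[3.6875 5.1250 9.4375] v=[-0.6250 -3.2500 2.8750]
Step 3: x=[2.8125 4.2188 10.5469] v=[-1.7500 -1.8125 2.2188]
Step 4: x=[1.5860 4.5430 10.8243] v=[-2.4531 0.6484 0.5548]
Step 5: x=[0.7022 5.6983 10.2814] v=[-1.7676 2.3106 -1.0859]
Step 6: x=[0.8919 6.7504 9.3427] v=[0.3794 2.1041 -1.8775]

Answer: 0.8919 6.7504 9.3427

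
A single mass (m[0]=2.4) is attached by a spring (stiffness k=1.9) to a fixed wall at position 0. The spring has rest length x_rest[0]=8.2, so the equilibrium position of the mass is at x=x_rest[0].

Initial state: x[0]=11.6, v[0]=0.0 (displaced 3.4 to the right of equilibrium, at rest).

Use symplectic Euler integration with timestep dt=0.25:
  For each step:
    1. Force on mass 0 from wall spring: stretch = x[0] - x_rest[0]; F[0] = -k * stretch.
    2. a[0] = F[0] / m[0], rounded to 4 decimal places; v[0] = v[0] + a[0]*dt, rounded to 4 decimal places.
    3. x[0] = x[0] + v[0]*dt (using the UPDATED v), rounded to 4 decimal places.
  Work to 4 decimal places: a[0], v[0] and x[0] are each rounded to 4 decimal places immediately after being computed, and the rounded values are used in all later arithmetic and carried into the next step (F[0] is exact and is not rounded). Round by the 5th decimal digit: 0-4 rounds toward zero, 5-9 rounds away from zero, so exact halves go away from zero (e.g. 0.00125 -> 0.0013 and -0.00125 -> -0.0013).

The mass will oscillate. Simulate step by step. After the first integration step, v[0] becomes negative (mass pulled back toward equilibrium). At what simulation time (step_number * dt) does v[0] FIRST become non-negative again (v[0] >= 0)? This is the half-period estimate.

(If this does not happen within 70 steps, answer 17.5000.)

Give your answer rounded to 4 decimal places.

Answer: 3.7500

Derivation:
Step 0: x=[11.6000] v=[0.0000]
Step 1: x=[11.4318] v=[-0.6729]
Step 2: x=[11.1037] v=[-1.3125]
Step 3: x=[10.6319] v=[-1.8872]
Step 4: x=[10.0398] v=[-2.3685]
Step 5: x=[9.3567] v=[-2.7326]
Step 6: x=[8.6163] v=[-2.9615]
Step 7: x=[7.8553] v=[-3.0439]
Step 8: x=[7.1114] v=[-2.9757]
Step 9: x=[6.4213] v=[-2.7603]
Step 10: x=[5.8192] v=[-2.4083]
Step 11: x=[5.3349] v=[-1.9371]
Step 12: x=[4.9924] v=[-1.3701]
Step 13: x=[4.8086] v=[-0.7353]
Step 14: x=[4.7926] v=[-0.0641]
Step 15: x=[4.9452] v=[0.6103]
First v>=0 after going negative at step 15, time=3.7500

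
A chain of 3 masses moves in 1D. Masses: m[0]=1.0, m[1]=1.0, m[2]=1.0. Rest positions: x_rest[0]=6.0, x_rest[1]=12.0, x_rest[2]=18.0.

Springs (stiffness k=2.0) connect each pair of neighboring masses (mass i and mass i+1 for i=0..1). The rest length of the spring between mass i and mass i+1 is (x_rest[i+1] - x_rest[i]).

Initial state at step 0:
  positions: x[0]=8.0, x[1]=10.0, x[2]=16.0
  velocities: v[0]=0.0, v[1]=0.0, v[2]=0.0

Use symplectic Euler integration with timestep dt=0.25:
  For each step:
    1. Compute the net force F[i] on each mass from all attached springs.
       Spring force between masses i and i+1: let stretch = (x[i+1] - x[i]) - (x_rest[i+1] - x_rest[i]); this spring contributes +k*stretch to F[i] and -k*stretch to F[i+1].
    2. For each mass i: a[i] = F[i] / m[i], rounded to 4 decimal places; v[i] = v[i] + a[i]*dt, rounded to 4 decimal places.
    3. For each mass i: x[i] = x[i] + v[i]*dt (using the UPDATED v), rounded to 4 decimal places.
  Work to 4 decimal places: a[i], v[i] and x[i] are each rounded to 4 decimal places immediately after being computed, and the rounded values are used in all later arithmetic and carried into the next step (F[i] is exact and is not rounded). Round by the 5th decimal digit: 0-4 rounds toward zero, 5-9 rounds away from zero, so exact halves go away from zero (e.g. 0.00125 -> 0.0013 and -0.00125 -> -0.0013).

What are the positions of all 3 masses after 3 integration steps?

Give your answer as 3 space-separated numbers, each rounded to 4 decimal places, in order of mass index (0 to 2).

Answer: 5.5859 12.1328 16.2813

Derivation:
Step 0: x=[8.0000 10.0000 16.0000] v=[0.0000 0.0000 0.0000]
Step 1: x=[7.5000 10.5000 16.0000] v=[-2.0000 2.0000 0.0000]
Step 2: x=[6.6250 11.3125 16.0625] v=[-3.5000 3.2500 0.2500]
Step 3: x=[5.5859 12.1328 16.2813] v=[-4.1563 3.2813 0.8750]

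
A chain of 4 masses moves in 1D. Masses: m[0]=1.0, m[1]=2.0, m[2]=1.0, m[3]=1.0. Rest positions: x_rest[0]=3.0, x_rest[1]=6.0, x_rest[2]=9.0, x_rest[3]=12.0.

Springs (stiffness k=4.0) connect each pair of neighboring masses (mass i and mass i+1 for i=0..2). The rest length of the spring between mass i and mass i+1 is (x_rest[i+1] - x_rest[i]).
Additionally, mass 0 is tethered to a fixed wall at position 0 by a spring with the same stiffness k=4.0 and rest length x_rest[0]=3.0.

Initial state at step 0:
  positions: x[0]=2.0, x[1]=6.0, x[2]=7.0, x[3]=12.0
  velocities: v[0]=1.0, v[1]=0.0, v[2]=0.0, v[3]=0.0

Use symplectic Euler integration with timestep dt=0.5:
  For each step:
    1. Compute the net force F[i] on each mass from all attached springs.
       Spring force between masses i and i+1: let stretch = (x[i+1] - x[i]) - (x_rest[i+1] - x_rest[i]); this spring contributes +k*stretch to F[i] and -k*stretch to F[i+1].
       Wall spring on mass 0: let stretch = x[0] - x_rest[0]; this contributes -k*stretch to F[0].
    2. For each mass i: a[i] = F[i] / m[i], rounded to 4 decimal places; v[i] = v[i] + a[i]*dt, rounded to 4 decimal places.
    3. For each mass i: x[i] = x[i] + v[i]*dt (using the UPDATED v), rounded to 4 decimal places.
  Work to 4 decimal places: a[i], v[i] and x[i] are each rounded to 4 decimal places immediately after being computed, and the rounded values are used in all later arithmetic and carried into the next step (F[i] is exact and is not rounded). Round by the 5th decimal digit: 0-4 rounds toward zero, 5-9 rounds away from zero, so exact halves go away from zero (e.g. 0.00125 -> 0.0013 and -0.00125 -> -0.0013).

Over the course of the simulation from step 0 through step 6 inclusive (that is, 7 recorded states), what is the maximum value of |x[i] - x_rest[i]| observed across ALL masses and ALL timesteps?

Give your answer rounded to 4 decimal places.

Answer: 2.7500

Derivation:
Step 0: x=[2.0000 6.0000 7.0000 12.0000] v=[1.0000 0.0000 0.0000 0.0000]
Step 1: x=[4.5000 4.5000 11.0000 10.0000] v=[5.0000 -3.0000 8.0000 -4.0000]
Step 2: x=[2.5000 6.2500 7.5000 12.0000] v=[-4.0000 3.5000 -7.0000 4.0000]
Step 3: x=[1.7500 6.7500 7.2500 12.5000] v=[-1.5000 1.0000 -0.5000 1.0000]
Step 4: x=[4.2500 5.0000 11.7500 10.7500] v=[5.0000 -3.5000 9.0000 -3.5000]
Step 5: x=[3.2500 6.2500 8.5000 13.0000] v=[-2.0000 2.5000 -6.5000 4.5000]
Step 6: x=[2.0000 7.1250 7.5000 13.7500] v=[-2.5000 1.7500 -2.0000 1.5000]
Max displacement = 2.7500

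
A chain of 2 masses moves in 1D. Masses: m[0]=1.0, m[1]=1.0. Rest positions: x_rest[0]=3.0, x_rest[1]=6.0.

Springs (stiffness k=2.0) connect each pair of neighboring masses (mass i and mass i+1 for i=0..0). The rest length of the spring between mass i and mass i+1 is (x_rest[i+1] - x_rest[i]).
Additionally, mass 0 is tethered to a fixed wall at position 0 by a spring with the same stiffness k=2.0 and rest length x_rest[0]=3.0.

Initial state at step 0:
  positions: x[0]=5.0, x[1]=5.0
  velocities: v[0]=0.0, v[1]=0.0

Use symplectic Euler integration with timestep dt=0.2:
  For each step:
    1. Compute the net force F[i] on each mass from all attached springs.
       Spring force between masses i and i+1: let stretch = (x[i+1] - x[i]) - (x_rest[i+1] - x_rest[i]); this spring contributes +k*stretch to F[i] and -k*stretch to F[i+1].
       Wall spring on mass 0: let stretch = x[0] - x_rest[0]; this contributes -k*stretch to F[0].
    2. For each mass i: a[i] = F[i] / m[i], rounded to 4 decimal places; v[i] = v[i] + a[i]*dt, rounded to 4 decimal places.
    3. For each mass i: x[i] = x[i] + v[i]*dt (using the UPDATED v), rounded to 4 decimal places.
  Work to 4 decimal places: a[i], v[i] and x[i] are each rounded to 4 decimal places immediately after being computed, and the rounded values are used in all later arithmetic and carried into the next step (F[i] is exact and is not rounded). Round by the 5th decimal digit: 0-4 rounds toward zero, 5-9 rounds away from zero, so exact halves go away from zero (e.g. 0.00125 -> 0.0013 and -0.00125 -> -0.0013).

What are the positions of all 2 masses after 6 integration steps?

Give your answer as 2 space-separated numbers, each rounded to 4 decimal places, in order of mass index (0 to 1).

Step 0: x=[5.0000 5.0000] v=[0.0000 0.0000]
Step 1: x=[4.6000 5.2400] v=[-2.0000 1.2000]
Step 2: x=[3.8832 5.6688] v=[-3.5840 2.1440]
Step 3: x=[2.9986 6.1948] v=[-4.4230 2.6298]
Step 4: x=[2.1298 6.7051] v=[-4.3440 2.5513]
Step 5: x=[1.4566 7.0893] v=[-3.3658 1.9212]
Step 6: x=[1.1175 7.2629] v=[-1.6954 0.8681]

Answer: 1.1175 7.2629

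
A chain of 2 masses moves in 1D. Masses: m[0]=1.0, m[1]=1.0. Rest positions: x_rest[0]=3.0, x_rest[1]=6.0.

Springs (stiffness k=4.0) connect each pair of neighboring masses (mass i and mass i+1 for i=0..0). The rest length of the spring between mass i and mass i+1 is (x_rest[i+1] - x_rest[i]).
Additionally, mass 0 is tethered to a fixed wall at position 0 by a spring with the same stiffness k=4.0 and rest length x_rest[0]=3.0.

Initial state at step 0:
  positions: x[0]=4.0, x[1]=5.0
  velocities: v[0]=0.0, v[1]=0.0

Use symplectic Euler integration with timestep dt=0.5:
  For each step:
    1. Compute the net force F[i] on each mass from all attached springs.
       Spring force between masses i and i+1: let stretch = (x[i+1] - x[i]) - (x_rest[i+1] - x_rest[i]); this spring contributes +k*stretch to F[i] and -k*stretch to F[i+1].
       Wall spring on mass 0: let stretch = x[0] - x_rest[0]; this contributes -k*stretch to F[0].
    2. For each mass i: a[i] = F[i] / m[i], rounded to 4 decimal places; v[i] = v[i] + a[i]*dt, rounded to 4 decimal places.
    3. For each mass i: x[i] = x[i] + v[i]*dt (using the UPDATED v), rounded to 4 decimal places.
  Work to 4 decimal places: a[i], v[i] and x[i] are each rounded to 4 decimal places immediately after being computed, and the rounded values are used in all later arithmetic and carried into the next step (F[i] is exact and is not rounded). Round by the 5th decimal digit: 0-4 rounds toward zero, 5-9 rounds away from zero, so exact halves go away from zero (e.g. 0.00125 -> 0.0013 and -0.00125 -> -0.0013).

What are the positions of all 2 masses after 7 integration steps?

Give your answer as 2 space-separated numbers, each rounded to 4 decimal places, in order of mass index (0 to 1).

Step 0: x=[4.0000 5.0000] v=[0.0000 0.0000]
Step 1: x=[1.0000 7.0000] v=[-6.0000 4.0000]
Step 2: x=[3.0000 6.0000] v=[4.0000 -2.0000]
Step 3: x=[5.0000 5.0000] v=[4.0000 -2.0000]
Step 4: x=[2.0000 7.0000] v=[-6.0000 4.0000]
Step 5: x=[2.0000 7.0000] v=[0.0000 0.0000]
Step 6: x=[5.0000 5.0000] v=[6.0000 -4.0000]
Step 7: x=[3.0000 6.0000] v=[-4.0000 2.0000]

Answer: 3.0000 6.0000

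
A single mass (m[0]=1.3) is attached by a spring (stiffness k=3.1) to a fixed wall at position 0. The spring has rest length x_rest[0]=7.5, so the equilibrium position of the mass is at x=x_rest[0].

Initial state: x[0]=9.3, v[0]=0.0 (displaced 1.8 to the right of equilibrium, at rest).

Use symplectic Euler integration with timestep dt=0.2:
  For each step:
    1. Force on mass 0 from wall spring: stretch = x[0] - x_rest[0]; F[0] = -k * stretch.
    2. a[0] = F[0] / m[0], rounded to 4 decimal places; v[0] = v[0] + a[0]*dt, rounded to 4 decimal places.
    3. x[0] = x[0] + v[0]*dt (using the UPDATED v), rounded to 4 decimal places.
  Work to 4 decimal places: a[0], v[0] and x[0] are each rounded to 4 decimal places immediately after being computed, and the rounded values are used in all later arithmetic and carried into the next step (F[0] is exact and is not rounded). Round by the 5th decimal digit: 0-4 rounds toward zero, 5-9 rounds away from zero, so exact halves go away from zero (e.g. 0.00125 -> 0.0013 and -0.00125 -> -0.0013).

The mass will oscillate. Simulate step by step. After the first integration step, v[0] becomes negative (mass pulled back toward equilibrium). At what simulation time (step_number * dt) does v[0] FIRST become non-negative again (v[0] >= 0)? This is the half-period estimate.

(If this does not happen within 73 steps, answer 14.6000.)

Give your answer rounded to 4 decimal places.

Answer: 2.2000

Derivation:
Step 0: x=[9.3000] v=[0.0000]
Step 1: x=[9.1283] v=[-0.8585]
Step 2: x=[8.8013] v=[-1.6351]
Step 3: x=[8.3502] v=[-2.2557]
Step 4: x=[7.8180] v=[-2.6612]
Step 5: x=[7.2554] v=[-2.8129]
Step 6: x=[6.7162] v=[-2.6962]
Step 7: x=[6.2517] v=[-2.3224]
Step 8: x=[5.9063] v=[-1.7271]
Step 9: x=[5.7129] v=[-0.9670]
Step 10: x=[5.6900] v=[-0.1147]
Step 11: x=[5.8397] v=[0.7485]
First v>=0 after going negative at step 11, time=2.2000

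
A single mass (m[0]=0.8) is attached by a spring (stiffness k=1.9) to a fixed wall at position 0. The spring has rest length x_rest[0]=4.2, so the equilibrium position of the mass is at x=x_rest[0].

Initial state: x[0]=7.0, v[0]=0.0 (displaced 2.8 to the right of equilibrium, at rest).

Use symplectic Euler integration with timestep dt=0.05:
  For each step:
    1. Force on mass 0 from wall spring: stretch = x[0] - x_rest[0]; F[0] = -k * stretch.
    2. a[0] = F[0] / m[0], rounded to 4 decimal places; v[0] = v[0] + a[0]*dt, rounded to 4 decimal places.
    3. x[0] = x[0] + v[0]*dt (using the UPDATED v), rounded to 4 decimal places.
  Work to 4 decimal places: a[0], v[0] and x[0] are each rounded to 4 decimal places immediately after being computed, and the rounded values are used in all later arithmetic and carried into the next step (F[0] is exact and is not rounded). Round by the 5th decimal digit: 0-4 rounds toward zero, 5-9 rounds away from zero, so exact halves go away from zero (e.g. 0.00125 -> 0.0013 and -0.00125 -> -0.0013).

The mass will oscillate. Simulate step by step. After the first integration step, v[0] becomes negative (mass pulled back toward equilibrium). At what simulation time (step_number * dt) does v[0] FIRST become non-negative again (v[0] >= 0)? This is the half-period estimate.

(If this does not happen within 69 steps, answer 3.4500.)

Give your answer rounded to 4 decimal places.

Step 0: x=[7.0000] v=[0.0000]
Step 1: x=[6.9834] v=[-0.3325]
Step 2: x=[6.9503] v=[-0.6630]
Step 3: x=[6.9008] v=[-0.9896]
Step 4: x=[6.8353] v=[-1.3103]
Step 5: x=[6.7541] v=[-1.6232]
Step 6: x=[6.6578] v=[-1.9265]
Step 7: x=[6.5469] v=[-2.2184]
Step 8: x=[6.4220] v=[-2.4971]
Step 9: x=[6.2840] v=[-2.7610]
Step 10: x=[6.1336] v=[-3.0085]
Step 11: x=[5.9717] v=[-3.2381]
Step 12: x=[5.7993] v=[-3.4485]
Step 13: x=[5.6174] v=[-3.6384]
Step 14: x=[5.4271] v=[-3.8067]
Step 15: x=[5.2295] v=[-3.9524]
Step 16: x=[5.0258] v=[-4.0747]
Step 17: x=[4.8172] v=[-4.1728]
Step 18: x=[4.6049] v=[-4.2461]
Step 19: x=[4.3902] v=[-4.2942]
Step 20: x=[4.1744] v=[-4.3168]
Step 21: x=[3.9587] v=[-4.3138]
Step 22: x=[3.7444] v=[-4.2851]
Step 23: x=[3.5329] v=[-4.2310]
Step 24: x=[3.3253] v=[-4.1518]
Step 25: x=[3.1229] v=[-4.0479]
Step 26: x=[2.9269] v=[-3.9200]
Step 27: x=[2.7385] v=[-3.7688]
Step 28: x=[2.5587] v=[-3.5952]
Step 29: x=[2.3887] v=[-3.4003]
Step 30: x=[2.2294] v=[-3.1852]
Step 31: x=[2.0818] v=[-2.9512]
Step 32: x=[1.9468] v=[-2.6997]
Step 33: x=[1.8252] v=[-2.4321]
Step 34: x=[1.7177] v=[-2.1501]
Step 35: x=[1.6249] v=[-1.8553]
Step 36: x=[1.5474] v=[-1.5495]
Step 37: x=[1.4857] v=[-1.2345]
Step 38: x=[1.4401] v=[-0.9122]
Step 39: x=[1.4109] v=[-0.5845]
Step 40: x=[1.3982] v=[-0.2533]
Step 41: x=[1.4022] v=[0.0794]
First v>=0 after going negative at step 41, time=2.0500

Answer: 2.0500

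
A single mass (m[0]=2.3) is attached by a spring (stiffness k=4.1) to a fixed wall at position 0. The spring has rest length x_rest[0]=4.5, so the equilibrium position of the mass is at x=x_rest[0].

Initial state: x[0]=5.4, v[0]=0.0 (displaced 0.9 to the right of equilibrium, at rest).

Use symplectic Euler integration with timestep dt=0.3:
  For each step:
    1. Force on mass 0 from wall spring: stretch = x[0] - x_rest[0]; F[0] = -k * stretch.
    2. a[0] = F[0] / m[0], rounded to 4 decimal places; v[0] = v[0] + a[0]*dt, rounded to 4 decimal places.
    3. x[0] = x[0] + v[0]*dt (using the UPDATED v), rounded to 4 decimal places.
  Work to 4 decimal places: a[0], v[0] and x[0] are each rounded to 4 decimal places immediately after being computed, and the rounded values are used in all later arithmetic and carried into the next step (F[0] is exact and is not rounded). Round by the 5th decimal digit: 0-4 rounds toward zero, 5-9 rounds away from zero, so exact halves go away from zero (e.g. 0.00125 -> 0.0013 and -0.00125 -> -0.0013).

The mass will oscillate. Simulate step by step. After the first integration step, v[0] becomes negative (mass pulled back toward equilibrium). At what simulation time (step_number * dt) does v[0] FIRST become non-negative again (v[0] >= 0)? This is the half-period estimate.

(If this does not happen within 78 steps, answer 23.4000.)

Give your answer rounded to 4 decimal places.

Answer: 2.4000

Derivation:
Step 0: x=[5.4000] v=[0.0000]
Step 1: x=[5.2556] v=[-0.4813]
Step 2: x=[4.9900] v=[-0.8854]
Step 3: x=[4.6458] v=[-1.1475]
Step 4: x=[4.2782] v=[-1.2255]
Step 5: x=[3.9461] v=[-1.1069]
Step 6: x=[3.7029] v=[-0.8107]
Step 7: x=[3.5876] v=[-0.3844]
Step 8: x=[3.6187] v=[0.1036]
First v>=0 after going negative at step 8, time=2.4000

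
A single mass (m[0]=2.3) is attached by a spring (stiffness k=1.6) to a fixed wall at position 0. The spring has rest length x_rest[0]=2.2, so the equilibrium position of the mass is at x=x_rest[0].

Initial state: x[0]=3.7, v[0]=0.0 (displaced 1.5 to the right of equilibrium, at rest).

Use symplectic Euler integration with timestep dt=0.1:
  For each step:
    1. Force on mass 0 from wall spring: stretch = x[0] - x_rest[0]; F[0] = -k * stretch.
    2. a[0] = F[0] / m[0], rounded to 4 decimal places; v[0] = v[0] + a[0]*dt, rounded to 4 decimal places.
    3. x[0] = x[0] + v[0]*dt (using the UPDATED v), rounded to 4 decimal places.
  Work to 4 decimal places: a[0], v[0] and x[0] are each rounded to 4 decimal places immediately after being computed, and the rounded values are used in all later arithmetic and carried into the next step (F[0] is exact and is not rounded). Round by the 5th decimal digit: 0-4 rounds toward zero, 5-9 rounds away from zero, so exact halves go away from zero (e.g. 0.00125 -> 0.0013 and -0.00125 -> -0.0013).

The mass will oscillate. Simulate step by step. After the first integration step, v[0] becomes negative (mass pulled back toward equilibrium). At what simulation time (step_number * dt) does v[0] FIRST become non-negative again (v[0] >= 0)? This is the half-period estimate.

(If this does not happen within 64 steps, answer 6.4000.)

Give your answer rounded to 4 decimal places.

Answer: 3.8000

Derivation:
Step 0: x=[3.7000] v=[0.0000]
Step 1: x=[3.6896] v=[-0.1044]
Step 2: x=[3.6688] v=[-0.2080]
Step 3: x=[3.6378] v=[-0.3102]
Step 4: x=[3.5968] v=[-0.4102]
Step 5: x=[3.5461] v=[-0.5074]
Step 6: x=[3.4860] v=[-0.6010]
Step 7: x=[3.4170] v=[-0.6905]
Step 8: x=[3.3395] v=[-0.7752]
Step 9: x=[3.2541] v=[-0.8545]
Step 10: x=[3.1613] v=[-0.9278]
Step 11: x=[3.0618] v=[-0.9947]
Step 12: x=[2.9563] v=[-1.0547]
Step 13: x=[2.8456] v=[-1.1073]
Step 14: x=[2.7304] v=[-1.1522]
Step 15: x=[2.6115] v=[-1.1891]
Step 16: x=[2.4897] v=[-1.2177]
Step 17: x=[2.3659] v=[-1.2379]
Step 18: x=[2.2410] v=[-1.2494]
Step 19: x=[2.1158] v=[-1.2523]
Step 20: x=[1.9912] v=[-1.2464]
Step 21: x=[1.8680] v=[-1.2319]
Step 22: x=[1.7471] v=[-1.2088]
Step 23: x=[1.6294] v=[-1.1773]
Step 24: x=[1.5156] v=[-1.1376]
Step 25: x=[1.4066] v=[-1.0900]
Step 26: x=[1.3031] v=[-1.0348]
Step 27: x=[1.2059] v=[-0.9724]
Step 28: x=[1.1156] v=[-0.9033]
Step 29: x=[1.0328] v=[-0.8279]
Step 30: x=[0.9581] v=[-0.7467]
Step 31: x=[0.8921] v=[-0.6603]
Step 32: x=[0.8352] v=[-0.5693]
Step 33: x=[0.7878] v=[-0.4744]
Step 34: x=[0.7502] v=[-0.3762]
Step 35: x=[0.7227] v=[-0.2753]
Step 36: x=[0.7055] v=[-0.1725]
Step 37: x=[0.6987] v=[-0.0685]
Step 38: x=[0.7023] v=[0.0359]
First v>=0 after going negative at step 38, time=3.8000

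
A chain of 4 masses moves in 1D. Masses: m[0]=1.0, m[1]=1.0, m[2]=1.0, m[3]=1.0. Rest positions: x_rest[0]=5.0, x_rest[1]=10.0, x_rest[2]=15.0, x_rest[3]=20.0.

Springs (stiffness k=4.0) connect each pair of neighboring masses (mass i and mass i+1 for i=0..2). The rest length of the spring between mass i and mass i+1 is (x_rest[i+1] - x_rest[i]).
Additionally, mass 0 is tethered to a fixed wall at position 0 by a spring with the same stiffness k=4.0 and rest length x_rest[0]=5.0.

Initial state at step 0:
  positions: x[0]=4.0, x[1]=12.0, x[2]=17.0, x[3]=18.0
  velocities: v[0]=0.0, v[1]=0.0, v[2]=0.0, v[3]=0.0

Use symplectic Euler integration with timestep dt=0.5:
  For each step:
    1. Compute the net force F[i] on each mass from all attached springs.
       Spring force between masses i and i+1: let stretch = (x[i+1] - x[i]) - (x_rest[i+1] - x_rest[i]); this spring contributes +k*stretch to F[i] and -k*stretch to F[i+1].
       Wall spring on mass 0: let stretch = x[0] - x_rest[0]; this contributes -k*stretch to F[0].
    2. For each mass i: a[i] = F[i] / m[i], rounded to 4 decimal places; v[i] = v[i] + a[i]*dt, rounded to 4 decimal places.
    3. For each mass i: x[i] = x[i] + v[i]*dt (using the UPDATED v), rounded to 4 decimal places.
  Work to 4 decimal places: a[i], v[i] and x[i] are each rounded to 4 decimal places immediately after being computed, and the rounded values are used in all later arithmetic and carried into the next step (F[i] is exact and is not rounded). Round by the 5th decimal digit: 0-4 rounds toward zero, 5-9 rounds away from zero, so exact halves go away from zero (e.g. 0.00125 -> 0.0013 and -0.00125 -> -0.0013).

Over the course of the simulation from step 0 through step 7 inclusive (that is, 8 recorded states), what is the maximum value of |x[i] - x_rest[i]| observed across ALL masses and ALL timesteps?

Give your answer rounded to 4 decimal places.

Answer: 4.0000

Derivation:
Step 0: x=[4.0000 12.0000 17.0000 18.0000] v=[0.0000 0.0000 0.0000 0.0000]
Step 1: x=[8.0000 9.0000 13.0000 22.0000] v=[8.0000 -6.0000 -8.0000 8.0000]
Step 2: x=[5.0000 9.0000 14.0000 22.0000] v=[-6.0000 0.0000 2.0000 0.0000]
Step 3: x=[1.0000 10.0000 18.0000 19.0000] v=[-8.0000 2.0000 8.0000 -6.0000]
Step 4: x=[5.0000 10.0000 15.0000 20.0000] v=[8.0000 0.0000 -6.0000 2.0000]
Step 5: x=[9.0000 10.0000 12.0000 21.0000] v=[8.0000 0.0000 -6.0000 2.0000]
Step 6: x=[5.0000 11.0000 16.0000 18.0000] v=[-8.0000 2.0000 8.0000 -6.0000]
Step 7: x=[2.0000 11.0000 17.0000 18.0000] v=[-6.0000 0.0000 2.0000 0.0000]
Max displacement = 4.0000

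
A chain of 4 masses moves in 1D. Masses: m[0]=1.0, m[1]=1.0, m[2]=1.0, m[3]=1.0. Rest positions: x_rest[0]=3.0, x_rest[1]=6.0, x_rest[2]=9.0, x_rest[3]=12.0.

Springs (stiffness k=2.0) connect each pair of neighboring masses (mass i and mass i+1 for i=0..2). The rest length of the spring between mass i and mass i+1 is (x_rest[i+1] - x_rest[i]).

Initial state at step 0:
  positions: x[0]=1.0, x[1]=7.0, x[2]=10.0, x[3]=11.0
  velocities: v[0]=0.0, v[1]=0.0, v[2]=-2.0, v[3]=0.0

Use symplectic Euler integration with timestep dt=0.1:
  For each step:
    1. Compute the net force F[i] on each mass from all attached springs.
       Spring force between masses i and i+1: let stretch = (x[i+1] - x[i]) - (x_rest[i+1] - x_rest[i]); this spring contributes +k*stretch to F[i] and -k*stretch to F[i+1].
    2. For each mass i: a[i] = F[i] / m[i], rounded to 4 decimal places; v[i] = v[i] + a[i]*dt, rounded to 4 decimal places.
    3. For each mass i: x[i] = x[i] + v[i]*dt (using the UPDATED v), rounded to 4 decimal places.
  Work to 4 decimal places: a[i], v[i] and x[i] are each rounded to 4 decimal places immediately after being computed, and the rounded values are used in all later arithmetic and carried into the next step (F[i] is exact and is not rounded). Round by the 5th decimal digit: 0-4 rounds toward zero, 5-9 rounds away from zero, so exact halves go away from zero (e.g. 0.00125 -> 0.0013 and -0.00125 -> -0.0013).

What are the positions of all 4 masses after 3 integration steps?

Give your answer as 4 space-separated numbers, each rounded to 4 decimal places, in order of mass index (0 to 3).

Answer: 1.3480 6.6382 9.1975 11.2163

Derivation:
Step 0: x=[1.0000 7.0000 10.0000 11.0000] v=[0.0000 0.0000 -2.0000 0.0000]
Step 1: x=[1.0600 6.9400 9.7600 11.0400] v=[0.6000 -0.6000 -2.4000 0.4000]
Step 2: x=[1.1776 6.8188 9.4892 11.1144] v=[1.1760 -1.2120 -2.7080 0.7440]
Step 3: x=[1.3480 6.6382 9.1975 11.2163] v=[1.7042 -1.8062 -2.9170 1.0190]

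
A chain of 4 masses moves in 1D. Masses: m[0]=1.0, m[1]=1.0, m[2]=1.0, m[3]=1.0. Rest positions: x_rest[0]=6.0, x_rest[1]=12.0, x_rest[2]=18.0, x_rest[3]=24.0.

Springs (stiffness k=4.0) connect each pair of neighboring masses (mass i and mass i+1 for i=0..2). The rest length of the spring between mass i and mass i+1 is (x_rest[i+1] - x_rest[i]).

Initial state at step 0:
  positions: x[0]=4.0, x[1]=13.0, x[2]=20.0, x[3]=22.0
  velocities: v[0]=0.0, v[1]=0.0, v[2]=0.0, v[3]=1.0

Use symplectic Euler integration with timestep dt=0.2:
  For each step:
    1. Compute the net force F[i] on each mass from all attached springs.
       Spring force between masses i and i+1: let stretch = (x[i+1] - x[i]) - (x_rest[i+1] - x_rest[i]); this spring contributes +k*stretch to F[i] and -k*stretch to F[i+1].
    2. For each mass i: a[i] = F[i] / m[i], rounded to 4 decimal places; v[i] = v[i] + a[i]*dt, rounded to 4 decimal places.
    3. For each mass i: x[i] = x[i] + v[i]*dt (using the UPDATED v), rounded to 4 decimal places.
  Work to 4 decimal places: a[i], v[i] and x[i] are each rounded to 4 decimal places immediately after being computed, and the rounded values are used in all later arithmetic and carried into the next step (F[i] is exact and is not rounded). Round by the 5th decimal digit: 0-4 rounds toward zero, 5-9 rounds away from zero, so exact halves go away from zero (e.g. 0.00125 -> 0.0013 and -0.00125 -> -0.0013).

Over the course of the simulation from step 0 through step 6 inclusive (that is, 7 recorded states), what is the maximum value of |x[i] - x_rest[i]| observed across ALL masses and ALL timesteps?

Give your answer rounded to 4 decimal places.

Step 0: x=[4.0000 13.0000 20.0000 22.0000] v=[0.0000 0.0000 0.0000 1.0000]
Step 1: x=[4.4800 12.6800 19.2000 22.8400] v=[2.4000 -1.6000 -4.0000 4.2000]
Step 2: x=[5.3120 12.0912 17.9392 24.0576] v=[4.1600 -2.9440 -6.3040 6.0880]
Step 3: x=[6.2687 11.3534 16.7217 25.2563] v=[4.7834 -3.6890 -6.0877 5.9933]
Step 4: x=[7.0789 10.6610 16.0108 26.0494] v=[4.0512 -3.4621 -3.5547 3.9656]
Step 5: x=[7.5023 10.2514 16.0501 26.1963] v=[2.1169 -2.0479 0.1963 0.7347]
Step 6: x=[7.4055 10.3298 16.7850 25.6798] v=[-0.4838 0.3918 3.6743 -2.5823]
Max displacement = 2.1963

Answer: 2.1963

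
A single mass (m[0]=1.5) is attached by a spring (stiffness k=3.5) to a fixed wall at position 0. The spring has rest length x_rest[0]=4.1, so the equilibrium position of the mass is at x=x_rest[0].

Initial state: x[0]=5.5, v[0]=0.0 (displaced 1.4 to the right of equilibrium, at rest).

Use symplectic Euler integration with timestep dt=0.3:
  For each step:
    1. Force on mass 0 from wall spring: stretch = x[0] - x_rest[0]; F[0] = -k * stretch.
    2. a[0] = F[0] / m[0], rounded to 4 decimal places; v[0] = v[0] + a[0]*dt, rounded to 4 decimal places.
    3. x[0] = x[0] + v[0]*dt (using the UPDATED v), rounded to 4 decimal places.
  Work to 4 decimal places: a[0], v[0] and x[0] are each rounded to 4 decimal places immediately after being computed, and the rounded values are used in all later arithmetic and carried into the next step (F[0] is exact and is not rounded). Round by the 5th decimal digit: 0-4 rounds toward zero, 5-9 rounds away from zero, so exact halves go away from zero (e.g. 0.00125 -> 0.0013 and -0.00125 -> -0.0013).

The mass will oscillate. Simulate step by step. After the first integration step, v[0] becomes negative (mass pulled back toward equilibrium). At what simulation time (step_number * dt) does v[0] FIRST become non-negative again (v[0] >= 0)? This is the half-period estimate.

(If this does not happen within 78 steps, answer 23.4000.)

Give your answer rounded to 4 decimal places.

Step 0: x=[5.5000] v=[0.0000]
Step 1: x=[5.2060] v=[-0.9800]
Step 2: x=[4.6797] v=[-1.7542]
Step 3: x=[4.0317] v=[-2.1600]
Step 4: x=[3.3980] v=[-2.1122]
Step 5: x=[2.9118] v=[-1.6208]
Step 6: x=[2.6751] v=[-0.7891]
Step 7: x=[2.7376] v=[0.2083]
First v>=0 after going negative at step 7, time=2.1000

Answer: 2.1000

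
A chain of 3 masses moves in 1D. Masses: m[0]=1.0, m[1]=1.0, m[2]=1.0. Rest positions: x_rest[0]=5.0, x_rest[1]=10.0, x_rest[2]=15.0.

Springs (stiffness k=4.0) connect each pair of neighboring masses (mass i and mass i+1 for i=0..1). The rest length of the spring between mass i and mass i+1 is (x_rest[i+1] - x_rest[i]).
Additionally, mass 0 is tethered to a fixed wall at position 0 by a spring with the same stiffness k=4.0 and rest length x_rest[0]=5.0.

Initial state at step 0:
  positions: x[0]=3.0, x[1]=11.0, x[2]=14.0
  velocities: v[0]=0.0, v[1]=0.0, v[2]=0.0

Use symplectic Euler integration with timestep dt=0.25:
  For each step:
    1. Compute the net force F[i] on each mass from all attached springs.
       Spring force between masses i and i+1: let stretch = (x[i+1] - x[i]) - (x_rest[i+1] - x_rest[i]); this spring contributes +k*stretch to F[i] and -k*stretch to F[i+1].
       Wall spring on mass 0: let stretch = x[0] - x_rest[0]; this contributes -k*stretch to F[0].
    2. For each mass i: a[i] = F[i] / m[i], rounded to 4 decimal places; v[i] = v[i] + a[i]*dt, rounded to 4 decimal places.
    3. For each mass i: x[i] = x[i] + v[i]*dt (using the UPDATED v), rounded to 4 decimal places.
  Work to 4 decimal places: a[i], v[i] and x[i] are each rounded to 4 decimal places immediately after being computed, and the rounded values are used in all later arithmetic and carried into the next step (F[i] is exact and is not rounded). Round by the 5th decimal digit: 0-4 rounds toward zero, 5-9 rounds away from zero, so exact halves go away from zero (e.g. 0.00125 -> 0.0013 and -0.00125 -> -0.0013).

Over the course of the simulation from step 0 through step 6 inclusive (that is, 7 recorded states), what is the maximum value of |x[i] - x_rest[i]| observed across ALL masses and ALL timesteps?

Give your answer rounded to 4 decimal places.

Step 0: x=[3.0000 11.0000 14.0000] v=[0.0000 0.0000 0.0000]
Step 1: x=[4.2500 9.7500 14.5000] v=[5.0000 -5.0000 2.0000]
Step 2: x=[5.8125 8.3125 15.0625] v=[6.2500 -5.7500 2.2500]
Step 3: x=[6.5469 7.9375 15.1875] v=[2.9375 -1.5000 0.5000]
Step 4: x=[5.9922 9.0274 14.7500] v=[-2.2188 4.3594 -1.7500]
Step 5: x=[4.6983 10.7891 14.1319] v=[-5.1758 7.0468 -2.4726]
Step 6: x=[3.7525 11.8638 13.9281] v=[-3.7833 4.2988 -0.8154]
Max displacement = 2.0625

Answer: 2.0625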